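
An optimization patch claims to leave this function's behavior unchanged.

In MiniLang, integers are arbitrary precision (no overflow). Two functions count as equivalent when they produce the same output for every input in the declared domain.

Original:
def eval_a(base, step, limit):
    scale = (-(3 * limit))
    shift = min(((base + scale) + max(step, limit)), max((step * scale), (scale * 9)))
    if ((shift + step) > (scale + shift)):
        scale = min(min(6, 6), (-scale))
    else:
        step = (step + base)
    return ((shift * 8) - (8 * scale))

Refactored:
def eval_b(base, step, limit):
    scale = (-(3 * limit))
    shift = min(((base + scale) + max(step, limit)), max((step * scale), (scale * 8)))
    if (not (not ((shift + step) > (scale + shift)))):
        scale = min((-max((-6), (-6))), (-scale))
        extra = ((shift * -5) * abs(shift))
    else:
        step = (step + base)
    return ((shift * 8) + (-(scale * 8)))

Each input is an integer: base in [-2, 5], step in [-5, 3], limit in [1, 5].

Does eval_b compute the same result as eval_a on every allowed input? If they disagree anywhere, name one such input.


Although `9` became `8`, no input in the stated domain can expose it; all 360 inputs agree.
verdict: equivalent


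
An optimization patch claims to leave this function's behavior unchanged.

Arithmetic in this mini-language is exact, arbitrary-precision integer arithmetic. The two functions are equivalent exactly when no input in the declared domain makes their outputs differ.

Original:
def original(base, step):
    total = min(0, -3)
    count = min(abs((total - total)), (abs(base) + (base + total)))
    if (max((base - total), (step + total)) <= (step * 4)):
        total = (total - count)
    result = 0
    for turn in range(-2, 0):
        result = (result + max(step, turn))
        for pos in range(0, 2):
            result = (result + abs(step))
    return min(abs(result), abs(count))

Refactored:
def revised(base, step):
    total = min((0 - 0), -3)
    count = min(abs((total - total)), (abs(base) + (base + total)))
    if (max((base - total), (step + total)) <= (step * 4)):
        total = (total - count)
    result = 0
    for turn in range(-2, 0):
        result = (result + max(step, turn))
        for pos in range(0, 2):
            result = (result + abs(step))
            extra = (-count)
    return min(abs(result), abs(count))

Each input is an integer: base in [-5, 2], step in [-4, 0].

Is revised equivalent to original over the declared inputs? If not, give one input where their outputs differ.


Differences: statement counts differ, plus constant usage differs, plus arithmetic usage differs, plus local variable names differ — yet all 40 inputs agree.
verdict: equivalent


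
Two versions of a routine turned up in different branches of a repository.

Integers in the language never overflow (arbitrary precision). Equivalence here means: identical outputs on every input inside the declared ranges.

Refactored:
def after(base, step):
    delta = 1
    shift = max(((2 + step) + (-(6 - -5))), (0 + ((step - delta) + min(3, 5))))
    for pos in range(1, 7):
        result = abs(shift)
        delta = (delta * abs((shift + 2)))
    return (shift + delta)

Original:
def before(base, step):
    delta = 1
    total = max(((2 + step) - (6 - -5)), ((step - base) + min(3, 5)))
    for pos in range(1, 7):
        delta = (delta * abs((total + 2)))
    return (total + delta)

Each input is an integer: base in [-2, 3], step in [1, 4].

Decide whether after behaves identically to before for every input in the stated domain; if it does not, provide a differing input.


These are not equivalent — on base=-2, step=1 the outputs split (262150 vs 15628).
before: delta=1, then total=6, then (pos=1), then delta=8, then (pos=2), then delta=64, then (pos=3), then delta=512, then (pos=4), then delta=4096, then (pos=5), then delta=32768, then (pos=6), then delta=262144, then returns 262150
after: delta=1, then shift=3, then (pos=1), then result=3, then delta=5, then (pos=2), then result=3, then delta=25, then (pos=3), then result=3, then delta=125, then (pos=4), then result=3, then delta=625, then (pos=5), then result=3, then delta=3125, then (pos=6), then result=3, then delta=15625, then returns 15628
verdict: not equivalent; witness: base=-2, step=1


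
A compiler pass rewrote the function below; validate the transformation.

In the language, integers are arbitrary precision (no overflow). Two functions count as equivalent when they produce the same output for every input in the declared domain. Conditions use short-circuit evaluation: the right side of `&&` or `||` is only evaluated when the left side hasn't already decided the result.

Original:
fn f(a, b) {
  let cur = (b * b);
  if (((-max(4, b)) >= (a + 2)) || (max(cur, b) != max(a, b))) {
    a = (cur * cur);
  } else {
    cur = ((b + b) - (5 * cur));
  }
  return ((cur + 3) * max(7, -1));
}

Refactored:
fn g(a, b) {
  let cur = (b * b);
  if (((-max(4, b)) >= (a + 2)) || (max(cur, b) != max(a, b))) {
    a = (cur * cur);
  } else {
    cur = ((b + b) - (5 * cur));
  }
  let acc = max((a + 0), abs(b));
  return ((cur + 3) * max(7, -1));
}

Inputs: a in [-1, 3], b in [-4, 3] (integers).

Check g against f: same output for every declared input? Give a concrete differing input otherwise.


Side by side, the visible changes include: local variable names differ, plus statement counts differ, plus min/max/abs usage differs, plus constant usage differs, plus arithmetic usage differs.
As a probe, take a=2, b=0: f runs cur := 0 | (((-max(4, b)) >= (a + 2)) || (max(cur, b) != max(a, b))): true | a := 0 | result 21; g runs cur := 0 | (((-max(4, b)) >= (a + 2)) || (max(cur, b) != max(a, b))): true | a := 0 | acc := 0 | result 21; both end at 21.
An exhaustive pass over the 40 declared inputs shows identical outputs.
verdict: equivalent


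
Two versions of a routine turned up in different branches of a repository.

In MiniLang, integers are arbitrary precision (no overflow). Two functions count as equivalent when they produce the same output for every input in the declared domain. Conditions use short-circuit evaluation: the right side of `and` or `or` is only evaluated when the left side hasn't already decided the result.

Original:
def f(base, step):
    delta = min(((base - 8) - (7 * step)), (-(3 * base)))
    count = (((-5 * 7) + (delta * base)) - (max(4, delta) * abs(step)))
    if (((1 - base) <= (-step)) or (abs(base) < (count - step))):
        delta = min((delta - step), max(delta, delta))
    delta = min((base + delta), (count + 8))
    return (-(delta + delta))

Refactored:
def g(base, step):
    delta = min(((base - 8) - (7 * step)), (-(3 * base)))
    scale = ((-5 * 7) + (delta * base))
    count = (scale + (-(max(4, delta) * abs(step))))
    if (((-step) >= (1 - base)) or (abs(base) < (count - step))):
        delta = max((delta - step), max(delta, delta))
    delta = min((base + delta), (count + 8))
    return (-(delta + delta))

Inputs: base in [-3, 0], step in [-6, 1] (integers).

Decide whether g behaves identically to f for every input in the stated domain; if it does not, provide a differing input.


On input base=-3, step=1, f returns 44 while g returns 42.
verdict: not equivalent; witness: base=-3, step=1


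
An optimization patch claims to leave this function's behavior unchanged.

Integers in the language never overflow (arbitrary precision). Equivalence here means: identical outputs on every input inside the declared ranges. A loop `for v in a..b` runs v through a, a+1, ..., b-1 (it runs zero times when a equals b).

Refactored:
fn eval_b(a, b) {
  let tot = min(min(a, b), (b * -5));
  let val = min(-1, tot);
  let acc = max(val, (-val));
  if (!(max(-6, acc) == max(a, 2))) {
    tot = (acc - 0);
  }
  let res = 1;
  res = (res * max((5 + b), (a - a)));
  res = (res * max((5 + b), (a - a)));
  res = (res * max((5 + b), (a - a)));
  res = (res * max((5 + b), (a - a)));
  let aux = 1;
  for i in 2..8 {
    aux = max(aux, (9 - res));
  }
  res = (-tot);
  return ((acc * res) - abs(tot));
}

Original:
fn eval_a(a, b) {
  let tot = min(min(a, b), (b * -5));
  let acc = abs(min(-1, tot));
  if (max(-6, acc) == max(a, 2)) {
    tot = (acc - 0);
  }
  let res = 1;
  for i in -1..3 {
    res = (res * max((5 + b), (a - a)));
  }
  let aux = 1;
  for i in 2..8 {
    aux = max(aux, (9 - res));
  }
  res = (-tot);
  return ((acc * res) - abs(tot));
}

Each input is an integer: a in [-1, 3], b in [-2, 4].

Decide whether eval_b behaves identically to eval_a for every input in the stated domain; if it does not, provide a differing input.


Try a=-1, b=-2.
eval_a: tot = -2; acc = 2; (max(-6, acc) == max(a, 2)) -> true; tot = 2; res = 1; [i=-1]; res = 3; [i=0]; res = 9; [i=1]; res = 27; [i=2]; res = 81; aux = 1; [i=2]; aux = 1; [i=3]; aux = 1; [i=4]; aux = 1; [i=5]; aux = 1; [i=6]; aux = 1; [i=7]; aux = 1; res = -2; return -6
eval_b: tot = -2; val = -2; acc = 2; (!(max(-6, acc) == max(a, 2))) -> false; res = 1; res = 3; res = 9; res = 27; res = 81; aux = 1; [i=2]; aux = 1; [i=3]; aux = 1; [i=4]; aux = 1; [i=5]; aux = 1; [i=6]; aux = 1; [i=7]; aux = 1; res = 2; return 2
-6 != 2, so the rewrite changes behavior.
verdict: not equivalent; witness: a=-1, b=-2


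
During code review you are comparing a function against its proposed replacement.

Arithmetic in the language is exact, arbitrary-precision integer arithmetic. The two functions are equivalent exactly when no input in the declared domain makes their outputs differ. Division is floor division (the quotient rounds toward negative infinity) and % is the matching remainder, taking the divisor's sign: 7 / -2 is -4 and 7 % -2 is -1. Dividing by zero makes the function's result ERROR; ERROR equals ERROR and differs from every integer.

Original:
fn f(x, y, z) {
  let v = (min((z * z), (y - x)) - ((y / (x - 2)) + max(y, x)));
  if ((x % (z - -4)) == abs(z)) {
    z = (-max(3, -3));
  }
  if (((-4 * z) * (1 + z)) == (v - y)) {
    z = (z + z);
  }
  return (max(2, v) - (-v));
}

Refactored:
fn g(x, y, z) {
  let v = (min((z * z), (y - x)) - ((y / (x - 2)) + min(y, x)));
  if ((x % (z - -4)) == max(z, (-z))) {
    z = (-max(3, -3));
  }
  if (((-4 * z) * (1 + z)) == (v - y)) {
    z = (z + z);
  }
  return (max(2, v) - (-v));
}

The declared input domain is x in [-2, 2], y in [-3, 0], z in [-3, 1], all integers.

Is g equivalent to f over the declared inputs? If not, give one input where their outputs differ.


Consider the input x=-2, y=-3, z=-3.
f: v=1, then ((x % (z - -4)) == abs(z)) is false, then (((-4 * z) * (1 + z)) == (v - y)) is false, then returns 3
g: v=2, then ((x % (z - -4)) == max(z, (-z))) is false, then (((-4 * z) * (1 + z)) == (v - y)) is false, then returns 4
3 against 4: the behavior changed.
verdict: not equivalent; witness: x=-2, y=-3, z=-3


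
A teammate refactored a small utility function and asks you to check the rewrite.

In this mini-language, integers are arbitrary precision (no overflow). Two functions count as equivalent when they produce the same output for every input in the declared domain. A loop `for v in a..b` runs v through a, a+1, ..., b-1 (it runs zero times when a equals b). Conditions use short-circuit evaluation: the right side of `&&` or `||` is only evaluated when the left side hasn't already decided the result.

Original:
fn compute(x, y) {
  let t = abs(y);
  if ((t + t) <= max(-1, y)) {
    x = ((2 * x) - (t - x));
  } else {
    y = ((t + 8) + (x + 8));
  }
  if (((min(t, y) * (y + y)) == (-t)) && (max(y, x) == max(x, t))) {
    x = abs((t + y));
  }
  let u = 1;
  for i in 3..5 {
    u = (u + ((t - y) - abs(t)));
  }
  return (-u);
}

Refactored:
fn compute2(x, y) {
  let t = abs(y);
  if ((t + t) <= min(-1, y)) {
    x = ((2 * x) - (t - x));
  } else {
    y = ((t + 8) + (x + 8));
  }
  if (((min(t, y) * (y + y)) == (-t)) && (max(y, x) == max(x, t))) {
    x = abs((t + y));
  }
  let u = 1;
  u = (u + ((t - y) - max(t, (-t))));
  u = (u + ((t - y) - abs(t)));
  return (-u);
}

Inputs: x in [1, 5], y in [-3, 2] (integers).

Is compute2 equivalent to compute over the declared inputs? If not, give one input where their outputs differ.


On input x=1, y=0, compute returns -1 while compute2 returns 33.
verdict: not equivalent; witness: x=1, y=0


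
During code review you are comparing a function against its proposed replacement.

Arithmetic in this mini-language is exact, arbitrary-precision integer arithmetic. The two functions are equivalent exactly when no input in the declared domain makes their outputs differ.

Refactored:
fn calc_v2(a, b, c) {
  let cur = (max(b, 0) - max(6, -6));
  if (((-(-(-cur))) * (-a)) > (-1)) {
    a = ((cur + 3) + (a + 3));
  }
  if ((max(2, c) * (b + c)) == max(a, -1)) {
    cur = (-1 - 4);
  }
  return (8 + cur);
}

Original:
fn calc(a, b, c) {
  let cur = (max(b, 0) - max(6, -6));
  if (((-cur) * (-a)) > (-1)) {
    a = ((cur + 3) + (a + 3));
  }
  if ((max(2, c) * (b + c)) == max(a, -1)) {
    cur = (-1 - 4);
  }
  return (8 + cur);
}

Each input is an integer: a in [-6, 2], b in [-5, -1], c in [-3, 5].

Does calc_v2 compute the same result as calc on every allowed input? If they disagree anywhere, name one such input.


Behavior is preserved: although same computation, different form, the outputs never diverge.
Spot check at a=2, b=-1, c=3 — calc: cur = -6; (((-cur) * (-a)) > (-1)) -> false; ((max(2, c) * (b + c)) == max(a, -1)) -> false; return 2. calc_v2: cur = -6; (((-(-(-cur))) * (-a)) > (-1)) -> false; ((max(2, c) * (b + c)) == max(a, -1)) -> false; return 2. Both give 2.
Every one of the 405 inputs gives matching results.
verdict: equivalent


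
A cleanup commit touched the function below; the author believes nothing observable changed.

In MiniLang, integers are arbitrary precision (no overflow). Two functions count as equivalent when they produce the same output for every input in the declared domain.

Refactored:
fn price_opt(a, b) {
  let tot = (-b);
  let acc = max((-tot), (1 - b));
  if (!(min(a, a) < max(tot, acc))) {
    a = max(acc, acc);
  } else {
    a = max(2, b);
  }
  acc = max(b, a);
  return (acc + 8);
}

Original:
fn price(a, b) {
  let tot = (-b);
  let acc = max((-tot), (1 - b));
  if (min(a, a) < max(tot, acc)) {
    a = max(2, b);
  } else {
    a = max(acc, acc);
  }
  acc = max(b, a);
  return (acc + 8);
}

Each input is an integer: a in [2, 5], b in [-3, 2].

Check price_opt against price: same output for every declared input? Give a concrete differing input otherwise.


Equivalent — the differences include boolean connective usage differs, yet no declared input distinguishes the two.
Tracing a=5, b=-2: price: tot=2, then acc=3, then (min(a, a) < max(tot, acc)) is false, then a=3, then acc=3, then returns 11 | price_opt: tot=2, then acc=3, then (!(min(a, a) < max(tot, acc))) is true, then a=3, then acc=3, then returns 11 — matching result 11.
Across all 24 domain points the two functions coincide.
verdict: equivalent


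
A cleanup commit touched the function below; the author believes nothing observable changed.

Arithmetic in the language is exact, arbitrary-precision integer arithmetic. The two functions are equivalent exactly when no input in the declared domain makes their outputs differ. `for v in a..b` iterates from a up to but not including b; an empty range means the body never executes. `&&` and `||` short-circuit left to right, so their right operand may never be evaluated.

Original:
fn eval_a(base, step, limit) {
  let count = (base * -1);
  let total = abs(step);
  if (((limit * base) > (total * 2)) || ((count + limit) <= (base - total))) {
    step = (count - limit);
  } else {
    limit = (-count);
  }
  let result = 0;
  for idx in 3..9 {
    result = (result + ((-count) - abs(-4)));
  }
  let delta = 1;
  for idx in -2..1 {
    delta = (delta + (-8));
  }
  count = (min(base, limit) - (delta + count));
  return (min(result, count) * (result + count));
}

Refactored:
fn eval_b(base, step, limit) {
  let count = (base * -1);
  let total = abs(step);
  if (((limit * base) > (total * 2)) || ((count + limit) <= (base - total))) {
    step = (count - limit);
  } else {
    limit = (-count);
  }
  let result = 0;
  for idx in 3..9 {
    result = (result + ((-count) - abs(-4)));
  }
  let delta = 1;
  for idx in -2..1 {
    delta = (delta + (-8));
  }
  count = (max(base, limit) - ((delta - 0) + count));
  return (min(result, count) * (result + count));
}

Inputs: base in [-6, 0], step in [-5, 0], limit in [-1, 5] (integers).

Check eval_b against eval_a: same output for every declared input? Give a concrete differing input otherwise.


The rewrite breaks on base=-6, step=-2, limit=-1, where the results are 2940 and 2640.
eval_a: count=6, then total=2, then (((limit * base) > (total * 2)) || ((count + limit) <= (base - total))) is true, then step=7, then result=0, then (idx=3), then result=-10, then (idx=4), then result=-20, then (idx=5), then result=-30, then (idx=6), then result=-40, then (idx=7), then result=-50, then (idx=8), then result=-60, then delta=1, then (idx=-2), then delta=-7, then (idx=-1), then delta=-15, then (idx=0), then delta=-23, then count=11, then returns 2940
eval_b: count=6, then total=2, then (((limit * base) > (total * 2)) || ((count + limit) <= (base - total))) is true, then step=7, then result=0, then (idx=3), then result=-10, then (idx=4), then result=-20, then (idx=5), then result=-30, then (idx=6), then result=-40, then (idx=7), then result=-50, then (idx=8), then result=-60, then delta=1, then (idx=-2), then delta=-7, then (idx=-1), then delta=-15, then (idx=0), then delta=-23, then count=16, then returns 2640
verdict: not equivalent; witness: base=-6, step=-2, limit=-1


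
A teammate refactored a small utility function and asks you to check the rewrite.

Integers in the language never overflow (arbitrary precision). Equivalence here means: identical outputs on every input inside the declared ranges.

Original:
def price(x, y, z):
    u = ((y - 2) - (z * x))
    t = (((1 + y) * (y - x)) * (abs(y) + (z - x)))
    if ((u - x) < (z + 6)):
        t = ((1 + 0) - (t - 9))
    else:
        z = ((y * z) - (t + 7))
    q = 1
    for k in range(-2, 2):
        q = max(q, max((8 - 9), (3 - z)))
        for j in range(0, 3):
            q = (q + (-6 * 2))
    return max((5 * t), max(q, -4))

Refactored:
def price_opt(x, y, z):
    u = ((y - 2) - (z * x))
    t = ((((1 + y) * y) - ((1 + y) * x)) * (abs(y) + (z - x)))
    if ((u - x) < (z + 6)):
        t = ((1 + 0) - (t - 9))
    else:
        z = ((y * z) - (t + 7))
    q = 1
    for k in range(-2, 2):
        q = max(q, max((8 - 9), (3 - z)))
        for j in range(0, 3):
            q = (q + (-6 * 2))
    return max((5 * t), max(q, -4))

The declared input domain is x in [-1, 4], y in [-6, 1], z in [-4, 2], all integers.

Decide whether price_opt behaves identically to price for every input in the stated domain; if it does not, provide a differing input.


Side by side, the visible changes include: constant usage differs, arithmetic usage differs.
Tracing x=0, y=-3, z=-3: price: u=-5, then t=0, then ((u - x) < (z + 6)) is true, then t=10, then q=1, then (k=-2), then q=6, then (j=0), then q=-6, then (j=1), then q=-18, then (j=2), then q=-30, then (k=-1), then q=6, then (j=0), then q=-6, then (j=1), then q=-18, then (j=2), then q=-30, then (k=0), then q=6, then (j=0), then q=-6, then (j=1), then q=-18, then (j=2), then q=-30, then (k=1), then q=6, then (j=0), then q=-6, then (j=1), then q=-18, then (j=2), then q=-30, then returns 50 | price_opt: u=-5, then t=0, then ((u - x) < (z + 6)) is true, then t=10, then q=1, then (k=-2), then q=6, then (j=0), then q=-6, then (j=1), then q=-18, then (j=2), then q=-30, then (k=-1), then q=6, then (j=0), then q=-6, then (j=1), then q=-18, then (j=2), then q=-30, then (k=0), then q=6, then (j=0), then q=-6, then (j=1), then q=-18, then (j=2), then q=-30, then (k=1), then q=6, then (j=0), then q=-6, then (j=1), then q=-18, then (j=2), then q=-30, then returns 50 — matching result 50.
Across all 336 domain points the two functions coincide.
verdict: equivalent


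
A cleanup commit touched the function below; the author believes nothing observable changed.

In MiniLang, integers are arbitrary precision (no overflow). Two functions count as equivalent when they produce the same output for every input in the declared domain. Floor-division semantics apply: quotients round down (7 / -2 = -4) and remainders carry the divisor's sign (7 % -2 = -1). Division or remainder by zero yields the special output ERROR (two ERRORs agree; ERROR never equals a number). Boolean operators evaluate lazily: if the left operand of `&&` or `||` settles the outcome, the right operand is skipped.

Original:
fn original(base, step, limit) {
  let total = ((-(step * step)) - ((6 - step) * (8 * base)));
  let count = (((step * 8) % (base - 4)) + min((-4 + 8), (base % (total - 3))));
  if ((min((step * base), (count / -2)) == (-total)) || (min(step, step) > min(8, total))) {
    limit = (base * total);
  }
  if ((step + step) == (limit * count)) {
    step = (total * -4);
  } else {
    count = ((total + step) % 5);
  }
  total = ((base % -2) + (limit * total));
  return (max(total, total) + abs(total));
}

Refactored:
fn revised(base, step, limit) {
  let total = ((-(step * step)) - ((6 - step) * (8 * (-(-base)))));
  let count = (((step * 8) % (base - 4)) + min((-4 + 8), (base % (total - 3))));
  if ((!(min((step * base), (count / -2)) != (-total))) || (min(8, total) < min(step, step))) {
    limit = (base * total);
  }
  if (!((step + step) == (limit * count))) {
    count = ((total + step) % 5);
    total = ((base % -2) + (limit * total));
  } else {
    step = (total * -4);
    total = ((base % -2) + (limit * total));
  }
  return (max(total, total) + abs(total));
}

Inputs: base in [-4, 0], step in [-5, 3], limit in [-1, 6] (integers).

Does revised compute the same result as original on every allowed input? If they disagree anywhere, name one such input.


The two versions differ — the changes include statement counts differ; boolean connective usage differs; comparison usage differs; constant usage differs; arithmetic usage differs.
Spot check at base=-2, step=-3, limit=3 — original: total becomes 135; next count becomes 4; next ((min((step * base), (count / -2)) == (-total)) || (min(step, step) > min(8, total))) evaluates to false; next ((step + step) == (limit * count)) evaluates to false; next count becomes 2; next total becomes 405; next final value 810. revised: total becomes 135; next count becomes 4; next ((!(min((step * base), (count / -2)) != (-total))) || (min(8, total) < min(step, step))) evaluates to false; next (!((step + step) == (limit * count))) evaluates to true; next count becomes 2; next total becomes 405; next final value 810. Both give 810.
Every one of the 360 inputs gives matching results.
verdict: equivalent


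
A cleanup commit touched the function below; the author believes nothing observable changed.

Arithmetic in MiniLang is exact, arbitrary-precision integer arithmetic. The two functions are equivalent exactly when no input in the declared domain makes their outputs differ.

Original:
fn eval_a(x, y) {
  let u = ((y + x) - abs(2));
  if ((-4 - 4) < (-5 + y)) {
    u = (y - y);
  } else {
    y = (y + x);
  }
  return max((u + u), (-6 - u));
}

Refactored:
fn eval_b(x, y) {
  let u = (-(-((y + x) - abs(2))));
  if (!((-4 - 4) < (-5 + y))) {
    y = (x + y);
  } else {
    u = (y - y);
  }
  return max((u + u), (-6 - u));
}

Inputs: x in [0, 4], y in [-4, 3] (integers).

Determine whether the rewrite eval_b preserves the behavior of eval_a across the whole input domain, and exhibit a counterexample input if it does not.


This is a faithful refactor — boolean connective usage differs, but the computed results match everywhere.
One worked example (x=4, y=-1) — eval_a: u=1, then ((-4 - 4) < (-5 + y)) is true, then u=0, then returns 0; eval_b: u=1, then (!((-4 - 4) < (-5 + y))) is false, then u=0, then returns 0; agreement on 0.
Checked all 40 inputs in the declared domain: the outputs agree on every one.
verdict: equivalent


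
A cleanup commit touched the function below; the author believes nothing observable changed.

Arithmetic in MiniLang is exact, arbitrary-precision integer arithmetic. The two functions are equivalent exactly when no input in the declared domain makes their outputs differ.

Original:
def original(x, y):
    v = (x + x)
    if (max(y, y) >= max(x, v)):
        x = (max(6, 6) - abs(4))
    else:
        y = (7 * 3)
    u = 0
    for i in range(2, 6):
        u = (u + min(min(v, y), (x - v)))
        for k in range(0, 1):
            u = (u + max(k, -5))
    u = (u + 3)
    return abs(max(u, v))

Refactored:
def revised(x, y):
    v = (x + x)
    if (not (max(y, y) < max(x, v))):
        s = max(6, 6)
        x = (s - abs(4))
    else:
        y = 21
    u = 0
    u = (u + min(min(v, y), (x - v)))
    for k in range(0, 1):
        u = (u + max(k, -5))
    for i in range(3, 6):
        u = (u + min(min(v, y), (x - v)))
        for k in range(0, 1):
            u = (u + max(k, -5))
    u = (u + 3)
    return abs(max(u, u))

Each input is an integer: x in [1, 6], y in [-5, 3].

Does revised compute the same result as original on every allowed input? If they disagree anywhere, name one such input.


These are not equivalent — on x=1, y=-5 the outputs split (2 vs 1).
original: v becomes 2; next (max(y, y) >= max(x, v)) evaluates to false; next y becomes 21; next u becomes 0; next at i=2:; next u becomes -1; next at k=0:; next u becomes -1; next at i=3:; next u becomes -2; next at k=0:; next u becomes -2; next at i=4:; next u becomes -3; next at k=0:; next u becomes -3; next at i=5:; next u becomes -4; next at k=0:; next u becomes -4; next u becomes -1; next final value 2
revised: v becomes 2; next (not (max(y, y) < max(x, v))) evaluates to false; next y becomes 21; next u becomes 0; next u becomes -1; next at k=0:; next u becomes -1; next at i=3:; next u becomes -2; next at k=0:; next u becomes -2; next at i=4:; next u becomes -3; next at k=0:; next u becomes -3; next at i=5:; next u becomes -4; next at k=0:; next u becomes -4; next u becomes -1; next final value 1
verdict: not equivalent; witness: x=1, y=-5


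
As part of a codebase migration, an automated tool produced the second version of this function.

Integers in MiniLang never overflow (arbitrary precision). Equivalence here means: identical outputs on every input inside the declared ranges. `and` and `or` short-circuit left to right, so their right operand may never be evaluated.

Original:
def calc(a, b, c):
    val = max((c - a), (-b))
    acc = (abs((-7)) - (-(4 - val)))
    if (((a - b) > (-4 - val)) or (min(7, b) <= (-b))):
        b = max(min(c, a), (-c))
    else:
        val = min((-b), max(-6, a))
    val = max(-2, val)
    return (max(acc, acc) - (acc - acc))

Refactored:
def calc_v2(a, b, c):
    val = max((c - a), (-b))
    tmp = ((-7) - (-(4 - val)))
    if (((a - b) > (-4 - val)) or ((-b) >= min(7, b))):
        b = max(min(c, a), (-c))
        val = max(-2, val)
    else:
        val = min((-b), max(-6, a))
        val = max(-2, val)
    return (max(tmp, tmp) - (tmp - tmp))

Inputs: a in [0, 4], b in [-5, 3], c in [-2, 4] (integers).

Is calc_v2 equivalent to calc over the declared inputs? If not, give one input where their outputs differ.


The rewrite breaks on a=0, b=-5, c=-2, where the results are 6 and -8.
calc: val becomes 5; next acc becomes 6; next (((a - b) > (-4 - val)) or (min(7, b) <= (-b))) evaluates to true; next b becomes 2; next val becomes 5; next final value 6
calc_v2: val becomes 5; next tmp becomes -8; next (((a - b) > (-4 - val)) or ((-b) >= min(7, b))) evaluates to true; next b becomes 2; next val becomes 5; next final value -8
verdict: not equivalent; witness: a=0, b=-5, c=-2


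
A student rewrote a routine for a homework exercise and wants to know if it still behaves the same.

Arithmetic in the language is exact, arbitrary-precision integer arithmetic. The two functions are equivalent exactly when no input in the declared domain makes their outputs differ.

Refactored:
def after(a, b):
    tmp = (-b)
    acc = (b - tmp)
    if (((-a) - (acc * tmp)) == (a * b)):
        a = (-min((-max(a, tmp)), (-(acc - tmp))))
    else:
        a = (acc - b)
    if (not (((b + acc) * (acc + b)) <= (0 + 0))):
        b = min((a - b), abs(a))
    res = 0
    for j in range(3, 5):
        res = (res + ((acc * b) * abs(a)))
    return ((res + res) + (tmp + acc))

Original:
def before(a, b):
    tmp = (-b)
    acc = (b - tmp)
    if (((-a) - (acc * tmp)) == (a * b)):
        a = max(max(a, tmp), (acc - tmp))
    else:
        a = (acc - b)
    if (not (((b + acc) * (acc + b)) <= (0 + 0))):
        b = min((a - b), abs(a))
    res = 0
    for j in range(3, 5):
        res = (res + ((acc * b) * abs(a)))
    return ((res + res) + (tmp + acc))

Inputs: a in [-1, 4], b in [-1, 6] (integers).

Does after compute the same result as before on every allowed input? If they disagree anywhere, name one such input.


Reading the diff, among the changes: min/max/abs usage differs.
One worked example (a=-1, b=0) — before: tmp := 0 | acc := 0 | (((-a) - (acc * tmp)) == (a * b)): false | a := 0 | (not (((b + acc) * (acc + b)) <= (0 + 0))): false | res := 0 | iter j=3: | res := 0 | iter j=4: | res := 0 | result 0; after: tmp := 0 | acc := 0 | (((-a) - (acc * tmp)) == (a * b)): false | a := 0 | (not (((b + acc) * (acc + b)) <= (0 + 0))): false | res := 0 | iter j=3: | res := 0 | iter j=4: | res := 0 | result 0; agreement on 0.
Sweeping the whole domain (48 inputs) finds no disagreement.
verdict: equivalent


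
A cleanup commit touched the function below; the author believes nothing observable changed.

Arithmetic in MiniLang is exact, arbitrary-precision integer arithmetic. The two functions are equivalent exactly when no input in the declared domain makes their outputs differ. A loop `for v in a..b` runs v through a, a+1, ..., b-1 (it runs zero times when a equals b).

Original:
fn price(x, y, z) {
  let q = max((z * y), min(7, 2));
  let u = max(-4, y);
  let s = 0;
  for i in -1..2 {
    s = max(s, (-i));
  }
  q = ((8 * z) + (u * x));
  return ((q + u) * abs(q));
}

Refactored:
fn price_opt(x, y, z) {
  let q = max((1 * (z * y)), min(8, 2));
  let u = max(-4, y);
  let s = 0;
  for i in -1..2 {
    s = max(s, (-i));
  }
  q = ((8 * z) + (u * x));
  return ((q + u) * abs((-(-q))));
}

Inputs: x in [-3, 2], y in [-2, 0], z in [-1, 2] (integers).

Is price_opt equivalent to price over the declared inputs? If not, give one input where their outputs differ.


Although `7` became `8`, no input in the stated domain can expose it.
As a probe, take x=2, y=-1, z=2: price runs q := 2 | u := -1 | s := 0 | iter i=-1: | s := 1 | iter i=0: | s := 1 | iter i=1: | s := 1 | q := 14 | result 182; price_opt runs q := 2 | u := -1 | s := 0 | iter i=-1: | s := 1 | iter i=0: | s := 1 | iter i=1: | s := 1 | q := 14 | result 182; both end at 182.
Across all 72 domain points the two functions coincide.
verdict: equivalent


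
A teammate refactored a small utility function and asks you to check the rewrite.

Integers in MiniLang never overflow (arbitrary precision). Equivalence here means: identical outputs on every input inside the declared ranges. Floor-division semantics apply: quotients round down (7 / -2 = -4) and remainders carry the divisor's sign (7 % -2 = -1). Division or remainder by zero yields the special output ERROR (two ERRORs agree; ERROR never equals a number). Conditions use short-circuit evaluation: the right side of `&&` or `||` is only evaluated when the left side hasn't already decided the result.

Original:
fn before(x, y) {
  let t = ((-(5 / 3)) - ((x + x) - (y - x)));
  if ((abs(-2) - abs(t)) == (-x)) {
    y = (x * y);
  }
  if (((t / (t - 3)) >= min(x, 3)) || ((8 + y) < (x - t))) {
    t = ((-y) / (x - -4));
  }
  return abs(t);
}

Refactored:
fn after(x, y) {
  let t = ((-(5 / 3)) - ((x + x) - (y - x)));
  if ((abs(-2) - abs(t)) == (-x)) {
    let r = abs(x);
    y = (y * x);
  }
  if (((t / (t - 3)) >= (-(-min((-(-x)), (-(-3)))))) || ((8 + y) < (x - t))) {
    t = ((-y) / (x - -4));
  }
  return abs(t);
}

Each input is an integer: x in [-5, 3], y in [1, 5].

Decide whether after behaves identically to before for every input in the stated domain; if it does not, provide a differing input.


Changes here: statement counts differ, local variable names differ, min/max/abs usage differs; the full 45-point sweep finds no disagreement.
verdict: equivalent


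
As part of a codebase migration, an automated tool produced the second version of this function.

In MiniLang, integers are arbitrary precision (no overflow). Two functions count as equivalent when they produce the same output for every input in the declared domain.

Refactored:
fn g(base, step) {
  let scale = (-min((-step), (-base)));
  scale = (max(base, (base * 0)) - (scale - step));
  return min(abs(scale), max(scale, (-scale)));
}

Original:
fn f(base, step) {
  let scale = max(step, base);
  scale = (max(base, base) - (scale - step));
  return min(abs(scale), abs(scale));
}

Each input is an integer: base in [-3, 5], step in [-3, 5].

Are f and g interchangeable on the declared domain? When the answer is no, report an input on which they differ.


On input base=-3, step=-3, f returns 3 while g returns 0.
verdict: not equivalent; witness: base=-3, step=-3


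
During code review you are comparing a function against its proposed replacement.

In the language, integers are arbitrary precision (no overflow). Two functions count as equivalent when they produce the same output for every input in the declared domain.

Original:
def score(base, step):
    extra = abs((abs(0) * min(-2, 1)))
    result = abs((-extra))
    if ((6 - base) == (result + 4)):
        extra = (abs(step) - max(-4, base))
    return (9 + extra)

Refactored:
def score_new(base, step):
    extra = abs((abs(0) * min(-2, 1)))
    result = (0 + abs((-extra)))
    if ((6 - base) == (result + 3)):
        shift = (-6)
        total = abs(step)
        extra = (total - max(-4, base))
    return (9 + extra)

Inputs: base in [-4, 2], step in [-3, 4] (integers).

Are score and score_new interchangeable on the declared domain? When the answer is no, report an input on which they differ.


On input base=2, step=-3, score returns 10 while score_new returns 9.
verdict: not equivalent; witness: base=2, step=-3


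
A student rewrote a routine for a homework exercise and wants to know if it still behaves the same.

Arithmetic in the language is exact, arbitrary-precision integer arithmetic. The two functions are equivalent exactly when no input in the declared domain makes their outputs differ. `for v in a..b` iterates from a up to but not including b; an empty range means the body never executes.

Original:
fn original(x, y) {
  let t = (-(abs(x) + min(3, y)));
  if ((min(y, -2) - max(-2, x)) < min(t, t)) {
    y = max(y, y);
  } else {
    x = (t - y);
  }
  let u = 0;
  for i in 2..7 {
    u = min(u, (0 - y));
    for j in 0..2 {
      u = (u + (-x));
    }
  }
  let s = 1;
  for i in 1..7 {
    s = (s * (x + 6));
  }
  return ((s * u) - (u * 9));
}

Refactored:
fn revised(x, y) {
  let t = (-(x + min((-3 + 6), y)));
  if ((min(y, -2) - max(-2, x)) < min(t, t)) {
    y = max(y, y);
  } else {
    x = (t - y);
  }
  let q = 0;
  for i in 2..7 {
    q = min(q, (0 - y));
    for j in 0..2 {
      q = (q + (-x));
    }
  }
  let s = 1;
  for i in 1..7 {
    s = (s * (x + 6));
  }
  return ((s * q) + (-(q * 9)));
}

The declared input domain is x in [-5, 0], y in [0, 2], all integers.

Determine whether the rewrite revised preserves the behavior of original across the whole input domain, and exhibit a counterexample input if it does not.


The rewrite breaks on x=-5, y=1, where the results are -104 and -72.
original: t = -6; ((min(y, -2) - max(-2, x)) < min(t, t)) -> false; x = -7; u = 0; [i=2]; u = -1; [j=0]; u = 6; [j=1]; u = 13; [i=3]; u = -1; [j=0]; u = 6; [j=1]; u = 13; [i=4]; u = -1; [j=0]; u = 6; [j=1]; u = 13; [i=5]; u = -1; [j=0]; u = 6; [j=1]; u = 13; [i=6]; u = -1; [j=0]; u = 6; [j=1]; u = 13; s = 1; [i=1]; s = -1; [i=2]; s = 1; [i=3]; s = -1; [i=4]; s = 1; [i=5]; s = -1; [i=6]; s = 1; return -104
revised: t = 4; ((min(y, -2) - max(-2, x)) < min(t, t)) -> true; y = 1; q = 0; [i=2]; q = -1; [j=0]; q = 4; [j=1]; q = 9; [i=3]; q = -1; [j=0]; q = 4; [j=1]; q = 9; [i=4]; q = -1; [j=0]; q = 4; [j=1]; q = 9; [i=5]; q = -1; [j=0]; q = 4; [j=1]; q = 9; [i=6]; q = -1; [j=0]; q = 4; [j=1]; q = 9; s = 1; [i=1]; s = 1; [i=2]; s = 1; [i=3]; s = 1; [i=4]; s = 1; [i=5]; s = 1; [i=6]; s = 1; return -72
verdict: not equivalent; witness: x=-5, y=1


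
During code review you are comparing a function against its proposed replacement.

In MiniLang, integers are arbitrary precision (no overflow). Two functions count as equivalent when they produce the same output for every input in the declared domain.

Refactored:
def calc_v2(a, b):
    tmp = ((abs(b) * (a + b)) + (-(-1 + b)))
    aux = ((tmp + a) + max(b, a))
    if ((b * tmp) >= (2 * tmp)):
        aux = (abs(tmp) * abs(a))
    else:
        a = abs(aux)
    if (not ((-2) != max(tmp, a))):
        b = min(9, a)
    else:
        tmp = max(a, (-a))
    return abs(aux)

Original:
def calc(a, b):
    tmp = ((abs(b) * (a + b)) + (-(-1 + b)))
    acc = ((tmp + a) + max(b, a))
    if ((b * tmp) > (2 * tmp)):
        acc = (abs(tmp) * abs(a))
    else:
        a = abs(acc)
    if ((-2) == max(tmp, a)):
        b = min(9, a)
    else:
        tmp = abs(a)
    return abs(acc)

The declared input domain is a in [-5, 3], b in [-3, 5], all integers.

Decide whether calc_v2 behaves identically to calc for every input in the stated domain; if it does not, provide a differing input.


At a=-5, b=2: calc gives 10, calc_v2 gives 35.
verdict: not equivalent; witness: a=-5, b=2


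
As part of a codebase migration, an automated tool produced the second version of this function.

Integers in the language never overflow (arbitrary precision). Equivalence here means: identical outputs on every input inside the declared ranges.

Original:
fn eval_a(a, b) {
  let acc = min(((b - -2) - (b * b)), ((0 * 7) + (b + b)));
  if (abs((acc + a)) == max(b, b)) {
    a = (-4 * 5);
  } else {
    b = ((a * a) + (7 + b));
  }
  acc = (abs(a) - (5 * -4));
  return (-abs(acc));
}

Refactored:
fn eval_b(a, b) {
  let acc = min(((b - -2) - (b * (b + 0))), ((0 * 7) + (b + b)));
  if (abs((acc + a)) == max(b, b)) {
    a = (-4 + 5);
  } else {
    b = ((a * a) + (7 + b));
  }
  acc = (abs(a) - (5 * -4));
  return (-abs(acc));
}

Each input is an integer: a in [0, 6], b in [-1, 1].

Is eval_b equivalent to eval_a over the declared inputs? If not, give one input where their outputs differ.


At a=0, b=0: eval_a gives -40, eval_b gives -21.
verdict: not equivalent; witness: a=0, b=0


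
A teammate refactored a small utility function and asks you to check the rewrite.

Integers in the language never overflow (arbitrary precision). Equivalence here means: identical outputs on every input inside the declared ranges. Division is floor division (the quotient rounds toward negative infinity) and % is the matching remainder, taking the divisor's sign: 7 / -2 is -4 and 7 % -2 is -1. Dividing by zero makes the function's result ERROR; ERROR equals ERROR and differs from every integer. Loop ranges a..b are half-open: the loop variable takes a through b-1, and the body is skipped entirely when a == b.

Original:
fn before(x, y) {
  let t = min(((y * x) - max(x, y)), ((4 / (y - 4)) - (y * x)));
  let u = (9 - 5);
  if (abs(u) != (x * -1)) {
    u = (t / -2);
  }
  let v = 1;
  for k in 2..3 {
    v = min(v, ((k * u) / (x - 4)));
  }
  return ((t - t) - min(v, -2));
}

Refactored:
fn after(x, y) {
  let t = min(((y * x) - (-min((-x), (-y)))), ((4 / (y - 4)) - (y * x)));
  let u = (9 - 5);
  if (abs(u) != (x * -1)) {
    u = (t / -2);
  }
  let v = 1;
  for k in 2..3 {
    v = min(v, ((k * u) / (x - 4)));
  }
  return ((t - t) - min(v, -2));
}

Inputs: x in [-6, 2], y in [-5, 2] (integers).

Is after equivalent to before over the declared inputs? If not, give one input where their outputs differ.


The two versions differ — the changes include min/max/abs usage differs.
Spot check at x=-6, y=-4 — before: t := -25 | u := 4 | (abs(u) != (x * -1)): true | u := 12 | v := 1 | iter k=2: | v := -3 | result 3. after: t := -25 | u := 4 | (abs(u) != (x * -1)): true | u := 12 | v := 1 | iter k=2: | v := -3 | result 3. Both give 3.
Sweeping the whole domain (72 inputs) finds no disagreement.
verdict: equivalent
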